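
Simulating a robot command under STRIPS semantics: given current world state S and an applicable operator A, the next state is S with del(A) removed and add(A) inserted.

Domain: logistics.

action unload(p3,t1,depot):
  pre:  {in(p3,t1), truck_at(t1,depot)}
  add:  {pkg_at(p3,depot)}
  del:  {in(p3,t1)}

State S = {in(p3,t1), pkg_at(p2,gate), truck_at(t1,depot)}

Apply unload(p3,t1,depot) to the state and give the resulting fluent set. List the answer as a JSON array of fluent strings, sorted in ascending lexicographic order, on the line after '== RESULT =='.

Compute (S \ del) ∪ add:
  pre ⊆ S: {in(p3,t1), truck_at(t1,depot)} ⊆ S  — applicable
  S \ del = {pkg_at(p2,gate), truck_at(t1,depot)}
  ∪ add   = {pkg_at(p2,gate), pkg_at(p3,depot), truck_at(t1,depot)}

== RESULT ==
["pkg_at(p2,gate)", "pkg_at(p3,depot)", "truck_at(t1,depot)"]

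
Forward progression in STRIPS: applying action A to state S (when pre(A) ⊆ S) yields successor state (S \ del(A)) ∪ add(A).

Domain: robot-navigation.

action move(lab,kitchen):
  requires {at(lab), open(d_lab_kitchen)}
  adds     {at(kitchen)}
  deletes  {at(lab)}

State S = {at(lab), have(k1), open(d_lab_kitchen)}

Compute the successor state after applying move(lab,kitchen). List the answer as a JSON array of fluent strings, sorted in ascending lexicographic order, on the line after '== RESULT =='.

Compute (S \ del) ∪ add:
  pre ⊆ S: {at(lab), open(d_lab_kitchen)} ⊆ S  — applicable
  S \ del = {have(k1), open(d_lab_kitchen)}
  ∪ add   = {at(kitchen), have(k1), open(d_lab_kitchen)}

== RESULT ==
["at(kitchen)", "have(k1)", "open(d_lab_kitchen)"]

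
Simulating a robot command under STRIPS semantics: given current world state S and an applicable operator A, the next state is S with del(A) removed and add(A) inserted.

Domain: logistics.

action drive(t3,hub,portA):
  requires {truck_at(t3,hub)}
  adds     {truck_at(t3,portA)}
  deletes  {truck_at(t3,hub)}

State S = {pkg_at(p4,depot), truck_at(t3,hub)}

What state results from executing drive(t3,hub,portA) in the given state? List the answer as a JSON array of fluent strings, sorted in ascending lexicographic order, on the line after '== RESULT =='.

Progress:
  pre ⊆ S: {truck_at(t3,hub)} ⊆ S  — applicable
  S \ del = {pkg_at(p4,depot)}
  ∪ add   = {pkg_at(p4,depot), truck_at(t3,portA)}

== RESULT ==
["pkg_at(p4,depot)", "truck_at(t3,portA)"]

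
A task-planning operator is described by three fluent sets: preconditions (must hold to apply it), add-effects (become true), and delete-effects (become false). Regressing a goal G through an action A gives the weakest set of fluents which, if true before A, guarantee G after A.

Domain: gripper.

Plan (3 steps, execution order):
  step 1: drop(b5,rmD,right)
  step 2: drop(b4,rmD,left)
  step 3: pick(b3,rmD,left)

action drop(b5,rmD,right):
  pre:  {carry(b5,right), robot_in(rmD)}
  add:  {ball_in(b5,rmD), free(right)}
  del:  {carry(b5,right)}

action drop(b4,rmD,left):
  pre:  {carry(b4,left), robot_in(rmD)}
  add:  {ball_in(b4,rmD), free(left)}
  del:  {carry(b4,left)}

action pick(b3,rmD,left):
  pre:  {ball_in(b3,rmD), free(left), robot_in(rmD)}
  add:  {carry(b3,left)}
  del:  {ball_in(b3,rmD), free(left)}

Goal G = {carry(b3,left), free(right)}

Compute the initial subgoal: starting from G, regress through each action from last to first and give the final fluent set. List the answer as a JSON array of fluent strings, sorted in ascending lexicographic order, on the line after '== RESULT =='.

Regress step by step:
  through step 3 (pick(b3,rmD,left)): drop {carry(b3,left)}, keep {free(right)}, require {ball_in(b3,rmD), free(left), robot_in(rmD)}
    → {ball_in(b3,rmD), free(left), free(right), robot_in(rmD)}
  through step 2 (drop(b4,rmD,left)): drop {free(left)}, keep {ball_in(b3,rmD), free(right), robot_in(rmD)}, require {carry(b4,left), robot_in(rmD)}
    → {ball_in(b3,rmD), carry(b4,left), free(right), robot_in(rmD)}
  through step 1 (drop(b5,rmD,right)): drop {free(right)}, keep {ball_in(b3,rmD), carry(b4,left), robot_in(rmD)}, require {carry(b5,right), robot_in(rmD)}
    → {ball_in(b3,rmD), carry(b4,left), carry(b5,right), robot_in(rmD)}

== RESULT ==
["ball_in(b3,rmD)", "carry(b4,left)", "carry(b5,right)", "robot_in(rmD)"]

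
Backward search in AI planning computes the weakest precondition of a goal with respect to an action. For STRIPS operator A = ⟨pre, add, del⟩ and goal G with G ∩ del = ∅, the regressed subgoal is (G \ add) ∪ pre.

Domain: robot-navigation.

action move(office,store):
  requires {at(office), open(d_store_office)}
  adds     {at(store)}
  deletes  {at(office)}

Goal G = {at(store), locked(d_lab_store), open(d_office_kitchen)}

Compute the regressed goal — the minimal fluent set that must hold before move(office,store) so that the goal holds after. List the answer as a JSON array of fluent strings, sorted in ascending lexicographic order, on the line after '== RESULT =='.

Compute (G \ add) ∪ pre:
  G ∩ del = {}  (empty — regression defined)
  G \ add = {at(store), locked(d_lab_store), open(d_office_kitchen)} \ {at(store)} = {locked(d_lab_store), open(d_office_kitchen)}
  ∪ pre   = {locked(d_lab_store), open(d_office_kitchen)} ∪ {at(office), open(d_store_office)}
          = {at(office), locked(d_lab_store), open(d_office_kitchen), open(d_store_office)}

== RESULT ==
["at(office)", "locked(d_lab_store)", "open(d_office_kitchen)", "open(d_store_office)"]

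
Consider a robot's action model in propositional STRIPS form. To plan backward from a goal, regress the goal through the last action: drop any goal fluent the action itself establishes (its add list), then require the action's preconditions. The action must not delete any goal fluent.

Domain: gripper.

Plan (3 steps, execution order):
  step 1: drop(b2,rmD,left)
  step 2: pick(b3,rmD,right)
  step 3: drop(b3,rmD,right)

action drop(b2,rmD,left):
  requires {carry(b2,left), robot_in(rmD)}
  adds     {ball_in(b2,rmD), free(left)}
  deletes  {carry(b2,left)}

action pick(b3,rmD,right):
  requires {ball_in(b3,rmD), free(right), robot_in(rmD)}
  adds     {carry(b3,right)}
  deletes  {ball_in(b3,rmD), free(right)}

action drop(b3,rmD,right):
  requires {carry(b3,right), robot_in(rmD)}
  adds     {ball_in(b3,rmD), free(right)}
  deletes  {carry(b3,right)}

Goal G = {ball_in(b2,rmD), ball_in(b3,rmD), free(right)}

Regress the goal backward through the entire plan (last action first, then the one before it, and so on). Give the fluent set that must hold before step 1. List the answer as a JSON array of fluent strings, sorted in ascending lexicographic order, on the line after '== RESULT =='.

Work backward from the goal:
  through step 3 (drop(b3,rmD,right)): drop {ball_in(b3,rmD), free(right)}, keep {ball_in(b2,rmD)}, require {carry(b3,right), robot_in(rmD)}
    → {ball_in(b2,rmD), carry(b3,right), robot_in(rmD)}
  through step 2 (pick(b3,rmD,right)): drop {carry(b3,right)}, keep {ball_in(b2,rmD), robot_in(rmD)}, require {ball_in(b3,rmD), free(right), robot_in(rmD)}
    → {ball_in(b2,rmD), ball_in(b3,rmD), free(right), robot_in(rmD)}
  through step 1 (drop(b2,rmD,left)): drop {ball_in(b2,rmD)}, keep {ball_in(b3,rmD), free(right), robot_in(rmD)}, require {carry(b2,left), robot_in(rmD)}
    → {ball_in(b3,rmD), carry(b2,left), free(right), robot_in(rmD)}

== RESULT ==
["ball_in(b3,rmD)", "carry(b2,left)", "free(right)", "robot_in(rmD)"]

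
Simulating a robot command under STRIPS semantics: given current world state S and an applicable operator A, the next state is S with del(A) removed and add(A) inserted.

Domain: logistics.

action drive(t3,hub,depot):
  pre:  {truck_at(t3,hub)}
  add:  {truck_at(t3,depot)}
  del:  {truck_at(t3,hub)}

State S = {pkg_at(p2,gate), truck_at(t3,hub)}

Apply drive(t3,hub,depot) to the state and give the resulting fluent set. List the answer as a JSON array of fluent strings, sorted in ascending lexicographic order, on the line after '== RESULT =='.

Progress:
  pre ⊆ S: {truck_at(t3,hub)} ⊆ S  — applicable
  S \ del = {pkg_at(p2,gate)}
  ∪ add   = {pkg_at(p2,gate), truck_at(t3,depot)}

== RESULT ==
["pkg_at(p2,gate)", "truck_at(t3,depot)"]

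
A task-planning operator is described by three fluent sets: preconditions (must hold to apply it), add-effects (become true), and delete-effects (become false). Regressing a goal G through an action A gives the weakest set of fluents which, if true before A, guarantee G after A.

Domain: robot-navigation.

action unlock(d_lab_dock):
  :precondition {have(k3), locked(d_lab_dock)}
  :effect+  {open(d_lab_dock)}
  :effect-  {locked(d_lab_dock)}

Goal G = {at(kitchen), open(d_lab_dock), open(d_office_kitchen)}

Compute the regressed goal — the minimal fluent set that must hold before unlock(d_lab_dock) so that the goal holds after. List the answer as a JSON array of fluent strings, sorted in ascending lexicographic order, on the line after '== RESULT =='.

Compute (G \ add) ∪ pre:
  G ∩ del = {}  (empty — regression defined)
  G \ add = {at(kitchen), open(d_lab_dock), open(d_office_kitchen)} \ {open(d_lab_dock)} = {at(kitchen), open(d_office_kitchen)}
  ∪ pre   = {at(kitchen), open(d_office_kitchen)} ∪ {have(k3), locked(d_lab_dock)}
          = {at(kitchen), have(k3), locked(d_lab_dock), open(d_office_kitchen)}

== RESULT ==
["at(kitchen)", "have(k3)", "locked(d_lab_dock)", "open(d_office_kitchen)"]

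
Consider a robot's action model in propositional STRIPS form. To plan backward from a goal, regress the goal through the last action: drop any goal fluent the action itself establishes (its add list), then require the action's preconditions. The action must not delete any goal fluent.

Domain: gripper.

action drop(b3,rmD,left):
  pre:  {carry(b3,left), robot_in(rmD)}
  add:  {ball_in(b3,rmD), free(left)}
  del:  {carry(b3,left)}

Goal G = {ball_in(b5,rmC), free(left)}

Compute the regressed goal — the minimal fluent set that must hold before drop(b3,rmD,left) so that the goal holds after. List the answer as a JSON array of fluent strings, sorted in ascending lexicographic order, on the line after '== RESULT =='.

Regress:
  G ∩ del = {}  (empty — regression defined)
  G \ add = {ball_in(b5,rmC), free(left)} \ {ball_in(b3,rmD), free(left)} = {ball_in(b5,rmC)}
  ∪ pre   = {ball_in(b5,rmC)} ∪ {carry(b3,left), robot_in(rmD)}
          = {ball_in(b5,rmC), carry(b3,left), robot_in(rmD)}

== RESULT ==
["ball_in(b5,rmC)", "carry(b3,left)", "robot_in(rmD)"]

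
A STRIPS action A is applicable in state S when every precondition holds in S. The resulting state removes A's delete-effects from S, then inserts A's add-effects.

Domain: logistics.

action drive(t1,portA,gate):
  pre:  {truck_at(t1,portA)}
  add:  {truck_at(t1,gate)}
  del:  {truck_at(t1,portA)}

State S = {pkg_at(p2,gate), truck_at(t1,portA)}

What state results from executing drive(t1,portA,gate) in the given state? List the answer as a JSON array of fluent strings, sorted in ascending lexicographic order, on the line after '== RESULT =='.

Progress:
  pre ⊆ S: {truck_at(t1,portA)} ⊆ S  — applicable
  S \ del = {pkg_at(p2,gate)}
  ∪ add   = {pkg_at(p2,gate), truck_at(t1,gate)}

== RESULT ==
["pkg_at(p2,gate)", "truck_at(t1,gate)"]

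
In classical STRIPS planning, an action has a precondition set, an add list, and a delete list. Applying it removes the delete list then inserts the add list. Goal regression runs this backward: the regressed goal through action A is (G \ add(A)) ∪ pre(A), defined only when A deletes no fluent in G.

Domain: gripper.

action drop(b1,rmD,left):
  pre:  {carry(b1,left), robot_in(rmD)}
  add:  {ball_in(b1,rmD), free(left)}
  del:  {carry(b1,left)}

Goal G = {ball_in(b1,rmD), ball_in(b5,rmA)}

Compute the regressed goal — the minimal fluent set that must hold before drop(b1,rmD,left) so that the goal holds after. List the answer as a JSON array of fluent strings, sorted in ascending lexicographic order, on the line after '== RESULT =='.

Compute (G \ add) ∪ pre:
  G ∩ del = {}  (empty — regression defined)
  G \ add = {ball_in(b1,rmD), ball_in(b5,rmA)} \ {ball_in(b1,rmD), free(left)} = {ball_in(b5,rmA)}
  ∪ pre   = {ball_in(b5,rmA)} ∪ {carry(b1,left), robot_in(rmD)}
          = {ball_in(b5,rmA), carry(b1,left), robot_in(rmD)}

== RESULT ==
["ball_in(b5,rmA)", "carry(b1,left)", "robot_in(rmD)"]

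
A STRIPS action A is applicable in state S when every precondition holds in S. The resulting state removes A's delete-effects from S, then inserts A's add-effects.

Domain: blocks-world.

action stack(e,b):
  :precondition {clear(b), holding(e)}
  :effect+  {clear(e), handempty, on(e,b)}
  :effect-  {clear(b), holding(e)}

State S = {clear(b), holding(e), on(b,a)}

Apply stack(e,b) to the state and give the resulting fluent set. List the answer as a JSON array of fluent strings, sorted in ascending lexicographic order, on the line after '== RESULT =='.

Progress:
  pre ⊆ S: {clear(b), holding(e)} ⊆ S  — applicable
  S \ del = {on(b,a)}
  ∪ add   = {clear(e), handempty, on(b,a), on(e,b)}

== RESULT ==
["clear(e)", "handempty", "on(b,a)", "on(e,b)"]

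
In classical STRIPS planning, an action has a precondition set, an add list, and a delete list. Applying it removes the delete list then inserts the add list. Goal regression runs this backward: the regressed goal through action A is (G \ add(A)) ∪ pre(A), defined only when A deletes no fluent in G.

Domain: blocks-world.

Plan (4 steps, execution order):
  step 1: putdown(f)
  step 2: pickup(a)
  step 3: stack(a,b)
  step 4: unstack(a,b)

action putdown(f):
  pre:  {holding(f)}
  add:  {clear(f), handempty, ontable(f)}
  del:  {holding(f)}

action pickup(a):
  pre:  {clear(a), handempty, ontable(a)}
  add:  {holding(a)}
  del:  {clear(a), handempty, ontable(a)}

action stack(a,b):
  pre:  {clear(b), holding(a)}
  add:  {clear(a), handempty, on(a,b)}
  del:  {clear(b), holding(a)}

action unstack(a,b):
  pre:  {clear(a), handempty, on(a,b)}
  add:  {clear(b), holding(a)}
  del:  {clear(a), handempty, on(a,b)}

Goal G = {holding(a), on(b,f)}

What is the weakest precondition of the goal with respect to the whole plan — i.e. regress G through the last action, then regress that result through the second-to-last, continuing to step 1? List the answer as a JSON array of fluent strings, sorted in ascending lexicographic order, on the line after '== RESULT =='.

Work backward from the goal:
  through step 4 (unstack(a,b)): drop {holding(a)}, keep {on(b,f)}, require {clear(a), handempty, on(a,b)}
    → {clear(a), handempty, on(a,b), on(b,f)}
  through step 3 (stack(a,b)): drop {clear(a), handempty, on(a,b)}, keep {on(b,f)}, require {clear(b), holding(a)}
    → {clear(b), holding(a), on(b,f)}
  through step 2 (pickup(a)): drop {holding(a)}, keep {clear(b), on(b,f)}, require {clear(a), handempty, ontable(a)}
    → {clear(a), clear(b), handempty, on(b,f), ontable(a)}
  through step 1 (putdown(f)): drop {handempty}, keep {clear(a), clear(b), on(b,f), ontable(a)}, require {holding(f)}
    → {clear(a), clear(b), holding(f), on(b,f), ontable(a)}

== RESULT ==
["clear(a)", "clear(b)", "holding(f)", "on(b,f)", "ontable(a)"]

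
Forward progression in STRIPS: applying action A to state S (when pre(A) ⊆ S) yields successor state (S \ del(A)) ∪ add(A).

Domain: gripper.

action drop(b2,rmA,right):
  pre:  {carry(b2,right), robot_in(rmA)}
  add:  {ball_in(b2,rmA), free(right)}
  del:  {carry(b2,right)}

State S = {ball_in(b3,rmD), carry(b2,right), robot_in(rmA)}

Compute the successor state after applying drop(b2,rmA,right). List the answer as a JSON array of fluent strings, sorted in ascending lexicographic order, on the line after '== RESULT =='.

Progress:
  pre ⊆ S: {carry(b2,right), robot_in(rmA)} ⊆ S  — applicable
  S \ del = {ball_in(b3,rmD), robot_in(rmA)}
  ∪ add   = {ball_in(b2,rmA), ball_in(b3,rmD), free(right), robot_in(rmA)}

== RESULT ==
["ball_in(b2,rmA)", "ball_in(b3,rmD)", "free(right)", "robot_in(rmA)"]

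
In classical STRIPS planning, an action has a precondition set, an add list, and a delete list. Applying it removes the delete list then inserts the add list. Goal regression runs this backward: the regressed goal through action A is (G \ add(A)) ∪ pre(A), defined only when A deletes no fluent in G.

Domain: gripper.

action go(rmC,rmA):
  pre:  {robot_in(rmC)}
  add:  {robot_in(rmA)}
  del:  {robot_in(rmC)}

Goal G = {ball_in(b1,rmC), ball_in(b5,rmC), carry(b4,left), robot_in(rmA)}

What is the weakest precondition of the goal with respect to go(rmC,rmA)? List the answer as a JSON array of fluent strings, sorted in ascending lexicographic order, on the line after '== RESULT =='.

Compute (G \ add) ∪ pre:
  G ∩ del = {}  (empty — regression defined)
  G \ add = {ball_in(b1,rmC), ball_in(b5,rmC), carry(b4,left), robot_in(rmA)} \ {robot_in(rmA)} = {ball_in(b1,rmC), ball_in(b5,rmC), carry(b4,left)}
  ∪ pre   = {ball_in(b1,rmC), ball_in(b5,rmC), carry(b4,left)} ∪ {robot_in(rmC)}
          = {ball_in(b1,rmC), ball_in(b5,rmC), carry(b4,left), robot_in(rmC)}

== RESULT ==
["ball_in(b1,rmC)", "ball_in(b5,rmC)", "carry(b4,left)", "robot_in(rmC)"]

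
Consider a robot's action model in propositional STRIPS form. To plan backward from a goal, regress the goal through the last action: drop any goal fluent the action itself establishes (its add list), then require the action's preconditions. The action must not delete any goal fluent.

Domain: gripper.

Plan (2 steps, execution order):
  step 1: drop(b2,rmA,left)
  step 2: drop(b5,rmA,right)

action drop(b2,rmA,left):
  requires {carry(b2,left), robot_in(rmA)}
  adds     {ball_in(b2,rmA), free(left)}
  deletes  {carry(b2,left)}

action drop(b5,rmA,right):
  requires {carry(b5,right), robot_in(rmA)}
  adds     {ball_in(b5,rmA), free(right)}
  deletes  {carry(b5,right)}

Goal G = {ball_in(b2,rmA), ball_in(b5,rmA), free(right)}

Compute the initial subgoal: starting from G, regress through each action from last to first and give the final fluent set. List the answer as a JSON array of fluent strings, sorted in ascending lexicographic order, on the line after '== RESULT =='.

Work backward from the goal:
  through step 2 (drop(b5,rmA,right)): drop {ball_in(b5,rmA), free(right)}, keep {ball_in(b2,rmA)}, require {carry(b5,right), robot_in(rmA)}
    → {ball_in(b2,rmA), carry(b5,right), robot_in(rmA)}
  through step 1 (drop(b2,rmA,left)): drop {ball_in(b2,rmA)}, keep {carry(b5,right), robot_in(rmA)}, require {carry(b2,left), robot_in(rmA)}
    → {carry(b2,left), carry(b5,right), robot_in(rmA)}

== RESULT ==
["carry(b2,left)", "carry(b5,right)", "robot_in(rmA)"]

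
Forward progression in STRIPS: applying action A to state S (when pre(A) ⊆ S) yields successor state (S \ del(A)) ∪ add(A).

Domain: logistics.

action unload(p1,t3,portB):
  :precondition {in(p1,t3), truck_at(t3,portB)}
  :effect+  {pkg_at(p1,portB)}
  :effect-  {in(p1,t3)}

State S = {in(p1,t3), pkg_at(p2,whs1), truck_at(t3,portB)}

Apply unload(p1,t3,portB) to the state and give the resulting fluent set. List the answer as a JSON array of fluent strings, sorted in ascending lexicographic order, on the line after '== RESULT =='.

Progress:
  pre ⊆ S: {in(p1,t3), truck_at(t3,portB)} ⊆ S  — applicable
  S \ del = {pkg_at(p2,whs1), truck_at(t3,portB)}
  ∪ add   = {pkg_at(p1,portB), pkg_at(p2,whs1), truck_at(t3,portB)}

== RESULT ==
["pkg_at(p1,portB)", "pkg_at(p2,whs1)", "truck_at(t3,portB)"]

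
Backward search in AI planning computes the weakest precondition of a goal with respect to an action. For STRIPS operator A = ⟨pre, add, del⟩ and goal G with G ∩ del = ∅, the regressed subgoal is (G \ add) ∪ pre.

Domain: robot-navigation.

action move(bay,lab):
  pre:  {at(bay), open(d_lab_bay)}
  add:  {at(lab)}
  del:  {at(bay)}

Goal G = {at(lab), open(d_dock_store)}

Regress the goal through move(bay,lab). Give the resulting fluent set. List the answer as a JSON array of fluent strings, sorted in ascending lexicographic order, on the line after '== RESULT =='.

Compute (G \ add) ∪ pre:
  G ∩ del = {}  (empty — regression defined)
  G \ add = {at(lab), open(d_dock_store)} \ {at(lab)} = {open(d_dock_store)}
  ∪ pre   = {open(d_dock_store)} ∪ {at(bay), open(d_lab_bay)}
          = {at(bay), open(d_dock_store), open(d_lab_bay)}

== RESULT ==
["at(bay)", "open(d_dock_store)", "open(d_lab_bay)"]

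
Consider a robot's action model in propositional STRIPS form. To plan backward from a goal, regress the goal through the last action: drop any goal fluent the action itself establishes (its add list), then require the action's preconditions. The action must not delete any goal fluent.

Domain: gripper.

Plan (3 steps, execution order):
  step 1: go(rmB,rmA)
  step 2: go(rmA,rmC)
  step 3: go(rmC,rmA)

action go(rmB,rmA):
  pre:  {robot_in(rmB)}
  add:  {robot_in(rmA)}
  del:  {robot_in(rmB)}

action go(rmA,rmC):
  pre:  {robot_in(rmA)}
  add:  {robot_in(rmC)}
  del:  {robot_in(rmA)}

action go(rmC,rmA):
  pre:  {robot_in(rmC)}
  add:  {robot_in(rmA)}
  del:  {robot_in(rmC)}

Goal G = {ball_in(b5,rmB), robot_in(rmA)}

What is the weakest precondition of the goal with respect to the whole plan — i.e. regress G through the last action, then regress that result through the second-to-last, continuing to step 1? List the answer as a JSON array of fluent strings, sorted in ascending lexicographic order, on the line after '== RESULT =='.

Work backward from the goal:
  through step 3 (go(rmC,rmA)): drop {robot_in(rmA)}, keep {ball_in(b5,rmB)}, require {robot_in(rmC)}
    → {ball_in(b5,rmB), robot_in(rmC)}
  through step 2 (go(rmA,rmC)): drop {robot_in(rmC)}, keep {ball_in(b5,rmB)}, require {robot_in(rmA)}
    → {ball_in(b5,rmB), robot_in(rmA)}
  through step 1 (go(rmB,rmA)): drop {robot_in(rmA)}, keep {ball_in(b5,rmB)}, require {robot_in(rmB)}
    → {ball_in(b5,rmB), robot_in(rmB)}

== RESULT ==
["ball_in(b5,rmB)", "robot_in(rmB)"]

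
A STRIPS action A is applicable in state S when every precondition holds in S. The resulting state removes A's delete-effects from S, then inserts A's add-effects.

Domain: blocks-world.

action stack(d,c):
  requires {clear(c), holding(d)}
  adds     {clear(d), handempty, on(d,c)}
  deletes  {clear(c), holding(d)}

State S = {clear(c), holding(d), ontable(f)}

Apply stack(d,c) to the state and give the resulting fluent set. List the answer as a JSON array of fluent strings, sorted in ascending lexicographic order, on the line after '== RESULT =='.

Compute (S \ del) ∪ add:
  pre ⊆ S: {clear(c), holding(d)} ⊆ S  — applicable
  S \ del = {ontable(f)}
  ∪ add   = {clear(d), handempty, on(d,c), ontable(f)}

== RESULT ==
["clear(d)", "handempty", "on(d,c)", "ontable(f)"]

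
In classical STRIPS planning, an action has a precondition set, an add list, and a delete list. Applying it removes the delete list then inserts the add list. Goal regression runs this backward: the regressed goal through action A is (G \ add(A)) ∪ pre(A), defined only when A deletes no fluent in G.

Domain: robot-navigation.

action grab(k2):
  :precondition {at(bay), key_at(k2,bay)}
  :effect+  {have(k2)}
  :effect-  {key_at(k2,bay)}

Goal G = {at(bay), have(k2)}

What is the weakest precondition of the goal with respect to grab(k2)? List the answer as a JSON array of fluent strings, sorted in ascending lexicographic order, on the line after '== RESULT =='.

Compute (G \ add) ∪ pre:
  G ∩ del = {}  (empty — regression defined)
  G \ add = {at(bay), have(k2)} \ {have(k2)} = {at(bay)}
  ∪ pre   = {at(bay)} ∪ {at(bay), key_at(k2,bay)}
          = {at(bay), key_at(k2,bay)}

== RESULT ==
["at(bay)", "key_at(k2,bay)"]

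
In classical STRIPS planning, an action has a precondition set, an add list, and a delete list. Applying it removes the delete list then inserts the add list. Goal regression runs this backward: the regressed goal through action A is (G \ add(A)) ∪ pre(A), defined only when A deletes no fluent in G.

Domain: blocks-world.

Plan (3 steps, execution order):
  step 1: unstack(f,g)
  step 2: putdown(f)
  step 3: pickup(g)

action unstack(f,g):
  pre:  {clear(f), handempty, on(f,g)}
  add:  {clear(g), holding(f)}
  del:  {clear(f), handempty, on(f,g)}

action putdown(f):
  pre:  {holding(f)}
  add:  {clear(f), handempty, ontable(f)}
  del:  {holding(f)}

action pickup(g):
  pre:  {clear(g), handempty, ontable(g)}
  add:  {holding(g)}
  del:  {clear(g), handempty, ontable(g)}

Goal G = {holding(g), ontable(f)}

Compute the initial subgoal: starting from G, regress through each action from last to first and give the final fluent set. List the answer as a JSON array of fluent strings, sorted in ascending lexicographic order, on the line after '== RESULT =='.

Regress step by step:
  through step 3 (pickup(g)): drop {holding(g)}, keep {ontable(f)}, require {clear(g), handempty, ontable(g)}
    → {clear(g), handempty, ontable(f), ontable(g)}
  through step 2 (putdown(f)): drop {handempty, ontable(f)}, keep {clear(g), ontable(g)}, require {holding(f)}
    → {clear(g), holding(f), ontable(g)}
  through step 1 (unstack(f,g)): drop {clear(g), holding(f)}, keep {ontable(g)}, require {clear(f), handempty, on(f,g)}
    → {clear(f), handempty, on(f,g), ontable(g)}

== RESULT ==
["clear(f)", "handempty", "on(f,g)", "ontable(g)"]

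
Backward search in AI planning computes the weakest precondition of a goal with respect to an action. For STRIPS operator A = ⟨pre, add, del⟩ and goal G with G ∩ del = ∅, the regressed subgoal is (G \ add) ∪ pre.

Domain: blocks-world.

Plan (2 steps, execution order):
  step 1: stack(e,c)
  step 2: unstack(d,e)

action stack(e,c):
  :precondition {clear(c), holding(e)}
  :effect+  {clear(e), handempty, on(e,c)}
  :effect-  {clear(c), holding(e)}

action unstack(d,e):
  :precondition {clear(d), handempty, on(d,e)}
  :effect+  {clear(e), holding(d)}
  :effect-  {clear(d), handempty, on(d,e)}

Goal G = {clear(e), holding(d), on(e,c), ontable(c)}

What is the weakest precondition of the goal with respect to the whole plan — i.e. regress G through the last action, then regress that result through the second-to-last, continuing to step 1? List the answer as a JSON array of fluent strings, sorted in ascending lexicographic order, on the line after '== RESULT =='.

Work backward from the goal:
  through step 2 (unstack(d,e)): drop {clear(e), holding(d)}, keep {on(e,c), ontable(c)}, require {clear(d), handempty, on(d,e)}
    → {clear(d), handempty, on(d,e), on(e,c), ontable(c)}
  through step 1 (stack(e,c)): drop {handempty, on(e,c)}, keep {clear(d), on(d,e), ontable(c)}, require {clear(c), holding(e)}
    → {clear(c), clear(d), holding(e), on(d,e), ontable(c)}

== RESULT ==
["clear(c)", "clear(d)", "holding(e)", "on(d,e)", "ontable(c)"]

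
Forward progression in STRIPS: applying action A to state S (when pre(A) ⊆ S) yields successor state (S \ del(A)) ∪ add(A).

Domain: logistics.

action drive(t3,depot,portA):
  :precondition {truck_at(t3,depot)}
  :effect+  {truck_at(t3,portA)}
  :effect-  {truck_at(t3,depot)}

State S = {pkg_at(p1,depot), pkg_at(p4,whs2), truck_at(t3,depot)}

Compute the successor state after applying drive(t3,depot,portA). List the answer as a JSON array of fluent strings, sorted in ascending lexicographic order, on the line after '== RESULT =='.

Progress:
  pre ⊆ S: {truck_at(t3,depot)} ⊆ S  — applicable
  S \ del = {pkg_at(p1,depot), pkg_at(p4,whs2)}
  ∪ add   = {pkg_at(p1,depot), pkg_at(p4,whs2), truck_at(t3,portA)}

== RESULT ==
["pkg_at(p1,depot)", "pkg_at(p4,whs2)", "truck_at(t3,portA)"]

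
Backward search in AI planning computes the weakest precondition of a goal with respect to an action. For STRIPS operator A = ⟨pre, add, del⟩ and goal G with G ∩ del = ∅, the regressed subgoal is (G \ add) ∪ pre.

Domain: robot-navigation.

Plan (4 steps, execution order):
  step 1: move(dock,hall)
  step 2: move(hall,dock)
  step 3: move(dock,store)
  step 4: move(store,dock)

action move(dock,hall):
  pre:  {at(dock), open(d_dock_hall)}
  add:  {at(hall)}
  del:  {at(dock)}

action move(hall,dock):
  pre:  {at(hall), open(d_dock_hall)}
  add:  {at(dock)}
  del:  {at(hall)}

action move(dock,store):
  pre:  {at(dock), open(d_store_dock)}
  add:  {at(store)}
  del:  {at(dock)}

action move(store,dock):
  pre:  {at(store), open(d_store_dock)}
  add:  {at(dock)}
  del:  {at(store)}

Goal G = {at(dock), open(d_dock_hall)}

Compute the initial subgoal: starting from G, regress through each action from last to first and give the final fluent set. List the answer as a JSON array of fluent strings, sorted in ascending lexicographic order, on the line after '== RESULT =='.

Regress step by step:
  through step 4 (move(store,dock)): drop {at(dock)}, keep {open(d_dock_hall)}, require {at(store), open(d_store_dock)}
    → {at(store), open(d_dock_hall), open(d_store_dock)}
  through step 3 (move(dock,store)): drop {at(store)}, keep {open(d_dock_hall), open(d_store_dock)}, require {at(dock), open(d_store_dock)}
    → {at(dock), open(d_dock_hall), open(d_store_dock)}
  through step 2 (move(hall,dock)): drop {at(dock)}, keep {open(d_dock_hall), open(d_store_dock)}, require {at(hall), open(d_dock_hall)}
    → {at(hall), open(d_dock_hall), open(d_store_dock)}
  through step 1 (move(dock,hall)): drop {at(hall)}, keep {open(d_dock_hall), open(d_store_dock)}, require {at(dock), open(d_dock_hall)}
    → {at(dock), open(d_dock_hall), open(d_store_dock)}

== RESULT ==
["at(dock)", "open(d_dock_hall)", "open(d_store_dock)"]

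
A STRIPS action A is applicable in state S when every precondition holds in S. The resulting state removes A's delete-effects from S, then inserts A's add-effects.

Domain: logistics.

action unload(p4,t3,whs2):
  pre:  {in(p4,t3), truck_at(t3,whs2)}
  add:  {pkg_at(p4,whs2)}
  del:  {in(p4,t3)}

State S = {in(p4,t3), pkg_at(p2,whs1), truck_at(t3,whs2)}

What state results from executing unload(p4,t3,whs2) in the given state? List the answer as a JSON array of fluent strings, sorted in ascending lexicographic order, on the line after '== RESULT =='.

Compute (S \ del) ∪ add:
  pre ⊆ S: {in(p4,t3), truck_at(t3,whs2)} ⊆ S  — applicable
  S \ del = {pkg_at(p2,whs1), truck_at(t3,whs2)}
  ∪ add   = {pkg_at(p2,whs1), pkg_at(p4,whs2), truck_at(t3,whs2)}

== RESULT ==
["pkg_at(p2,whs1)", "pkg_at(p4,whs2)", "truck_at(t3,whs2)"]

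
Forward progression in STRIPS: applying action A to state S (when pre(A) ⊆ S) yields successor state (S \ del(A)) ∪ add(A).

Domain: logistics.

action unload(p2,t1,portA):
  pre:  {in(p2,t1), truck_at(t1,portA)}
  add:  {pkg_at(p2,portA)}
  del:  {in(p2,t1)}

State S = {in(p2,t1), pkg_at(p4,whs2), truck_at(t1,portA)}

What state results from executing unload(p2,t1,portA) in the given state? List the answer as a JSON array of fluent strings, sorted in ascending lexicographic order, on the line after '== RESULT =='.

Progress:
  pre ⊆ S: {in(p2,t1), truck_at(t1,portA)} ⊆ S  — applicable
  S \ del = {pkg_at(p4,whs2), truck_at(t1,portA)}
  ∪ add   = {pkg_at(p2,portA), pkg_at(p4,whs2), truck_at(t1,portA)}

== RESULT ==
["pkg_at(p2,portA)", "pkg_at(p4,whs2)", "truck_at(t1,portA)"]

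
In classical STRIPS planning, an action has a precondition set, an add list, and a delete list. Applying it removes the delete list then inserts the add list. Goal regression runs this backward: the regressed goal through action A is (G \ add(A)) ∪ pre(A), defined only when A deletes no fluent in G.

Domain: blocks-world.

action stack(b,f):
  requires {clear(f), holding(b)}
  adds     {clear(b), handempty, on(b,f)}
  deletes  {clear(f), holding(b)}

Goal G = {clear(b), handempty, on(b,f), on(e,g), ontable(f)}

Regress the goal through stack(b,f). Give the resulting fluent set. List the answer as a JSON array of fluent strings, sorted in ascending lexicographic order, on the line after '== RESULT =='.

Regress:
  G ∩ del = {}  (empty — regression defined)
  G \ add = {clear(b), handempty, on(b,f), on(e,g), ontable(f)} \ {clear(b), handempty, on(b,f)} = {on(e,g), ontable(f)}
  ∪ pre   = {on(e,g), ontable(f)} ∪ {clear(f), holding(b)}
          = {clear(f), holding(b), on(e,g), ontable(f)}

== RESULT ==
["clear(f)", "holding(b)", "on(e,g)", "ontable(f)"]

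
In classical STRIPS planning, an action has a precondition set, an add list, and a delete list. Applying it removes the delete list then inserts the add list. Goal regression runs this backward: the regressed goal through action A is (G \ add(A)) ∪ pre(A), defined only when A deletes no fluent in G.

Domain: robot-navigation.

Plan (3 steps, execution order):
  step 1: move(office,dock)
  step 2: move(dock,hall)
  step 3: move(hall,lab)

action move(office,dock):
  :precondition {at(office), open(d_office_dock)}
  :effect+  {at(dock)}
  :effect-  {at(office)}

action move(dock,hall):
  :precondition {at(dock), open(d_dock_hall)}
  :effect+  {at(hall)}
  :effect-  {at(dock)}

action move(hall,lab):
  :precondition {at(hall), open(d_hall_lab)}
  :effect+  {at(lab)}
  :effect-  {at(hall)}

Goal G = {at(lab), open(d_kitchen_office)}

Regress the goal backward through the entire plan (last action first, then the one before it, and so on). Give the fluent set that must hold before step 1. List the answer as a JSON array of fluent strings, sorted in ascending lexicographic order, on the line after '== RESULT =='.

Work backward from the goal:
  through step 3 (move(hall,lab)): drop {at(lab)}, keep {open(d_kitchen_office)}, require {at(hall), open(d_hall_lab)}
    → {at(hall), open(d_hall_lab), open(d_kitchen_office)}
  through step 2 (move(dock,hall)): drop {at(hall)}, keep {open(d_hall_lab), open(d_kitchen_office)}, require {at(dock), open(d_dock_hall)}
    → {at(dock), open(d_dock_hall), open(d_hall_lab), open(d_kitchen_office)}
  through step 1 (move(office,dock)): drop {at(dock)}, keep {open(d_dock_hall), open(d_hall_lab), open(d_kitchen_office)}, require {at(office), open(d_office_dock)}
    → {at(office), open(d_dock_hall), open(d_hall_lab), open(d_kitchen_office), open(d_office_dock)}

== RESULT ==
["at(office)", "open(d_dock_hall)", "open(d_hall_lab)", "open(d_kitchen_office)", "open(d_office_dock)"]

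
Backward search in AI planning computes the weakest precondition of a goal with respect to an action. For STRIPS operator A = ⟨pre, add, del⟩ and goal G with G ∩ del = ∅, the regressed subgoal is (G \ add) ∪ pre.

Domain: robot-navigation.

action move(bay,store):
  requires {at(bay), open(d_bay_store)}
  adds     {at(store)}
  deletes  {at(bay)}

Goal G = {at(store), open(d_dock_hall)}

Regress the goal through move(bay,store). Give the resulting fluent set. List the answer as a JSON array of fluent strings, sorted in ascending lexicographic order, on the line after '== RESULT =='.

Regress:
  G ∩ del = {}  (empty — regression defined)
  G \ add = {at(store), open(d_dock_hall)} \ {at(store)} = {open(d_dock_hall)}
  ∪ pre   = {open(d_dock_hall)} ∪ {at(bay), open(d_bay_store)}
          = {at(bay), open(d_bay_store), open(d_dock_hall)}

== RESULT ==
["at(bay)", "open(d_bay_store)", "open(d_dock_hall)"]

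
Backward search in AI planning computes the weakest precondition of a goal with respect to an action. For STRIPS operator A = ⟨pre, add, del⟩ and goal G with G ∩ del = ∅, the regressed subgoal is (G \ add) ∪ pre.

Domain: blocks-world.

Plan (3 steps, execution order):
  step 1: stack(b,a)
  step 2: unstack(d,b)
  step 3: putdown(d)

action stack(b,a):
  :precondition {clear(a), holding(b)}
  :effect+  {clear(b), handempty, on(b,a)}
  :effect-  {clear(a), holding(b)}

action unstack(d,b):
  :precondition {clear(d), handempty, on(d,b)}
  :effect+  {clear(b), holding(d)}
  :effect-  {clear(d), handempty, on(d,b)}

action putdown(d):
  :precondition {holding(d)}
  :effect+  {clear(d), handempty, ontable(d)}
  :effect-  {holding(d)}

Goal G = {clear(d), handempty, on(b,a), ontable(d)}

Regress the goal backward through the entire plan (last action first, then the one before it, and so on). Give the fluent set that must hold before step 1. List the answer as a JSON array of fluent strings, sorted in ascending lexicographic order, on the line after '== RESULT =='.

Work backward from the goal:
  through step 3 (putdown(d)): drop {clear(d), handempty, ontable(d)}, keep {on(b,a)}, require {holding(d)}
    → {holding(d), on(b,a)}
  through step 2 (unstack(d,b)): drop {holding(d)}, keep {on(b,a)}, require {clear(d), handempty, on(d,b)}
    → {clear(d), handempty, on(b,a), on(d,b)}
  through step 1 (stack(b,a)): drop {handempty, on(b,a)}, keep {clear(d), on(d,b)}, require {clear(a), holding(b)}
    → {clear(a), clear(d), holding(b), on(d,b)}

== RESULT ==
["clear(a)", "clear(d)", "holding(b)", "on(d,b)"]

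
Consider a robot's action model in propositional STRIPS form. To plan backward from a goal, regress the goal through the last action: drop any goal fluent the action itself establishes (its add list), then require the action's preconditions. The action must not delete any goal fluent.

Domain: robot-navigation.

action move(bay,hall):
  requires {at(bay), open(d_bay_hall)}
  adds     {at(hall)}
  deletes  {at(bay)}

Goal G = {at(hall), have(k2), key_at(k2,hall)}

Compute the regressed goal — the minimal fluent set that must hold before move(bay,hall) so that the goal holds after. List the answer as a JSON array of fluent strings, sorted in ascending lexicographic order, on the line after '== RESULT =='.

Compute (G \ add) ∪ pre:
  G ∩ del = {}  (empty — regression defined)
  G \ add = {at(hall), have(k2), key_at(k2,hall)} \ {at(hall)} = {have(k2), key_at(k2,hall)}
  ∪ pre   = {have(k2), key_at(k2,hall)} ∪ {at(bay), open(d_bay_hall)}
          = {at(bay), have(k2), key_at(k2,hall), open(d_bay_hall)}

== RESULT ==
["at(bay)", "have(k2)", "key_at(k2,hall)", "open(d_bay_hall)"]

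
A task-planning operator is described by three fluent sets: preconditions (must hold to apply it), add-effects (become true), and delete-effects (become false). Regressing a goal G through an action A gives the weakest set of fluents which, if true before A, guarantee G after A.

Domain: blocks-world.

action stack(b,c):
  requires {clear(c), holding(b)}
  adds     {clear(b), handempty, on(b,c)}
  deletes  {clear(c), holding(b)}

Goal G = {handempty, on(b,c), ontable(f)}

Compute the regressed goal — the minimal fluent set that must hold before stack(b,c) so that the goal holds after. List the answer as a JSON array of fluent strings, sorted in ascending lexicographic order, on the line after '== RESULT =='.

Regress:
  G ∩ del = {}  (empty — regression defined)
  G \ add = {handempty, on(b,c), ontable(f)} \ {clear(b), handempty, on(b,c)} = {ontable(f)}
  ∪ pre   = {ontable(f)} ∪ {clear(c), holding(b)}
          = {clear(c), holding(b), ontable(f)}

== RESULT ==
["clear(c)", "holding(b)", "ontable(f)"]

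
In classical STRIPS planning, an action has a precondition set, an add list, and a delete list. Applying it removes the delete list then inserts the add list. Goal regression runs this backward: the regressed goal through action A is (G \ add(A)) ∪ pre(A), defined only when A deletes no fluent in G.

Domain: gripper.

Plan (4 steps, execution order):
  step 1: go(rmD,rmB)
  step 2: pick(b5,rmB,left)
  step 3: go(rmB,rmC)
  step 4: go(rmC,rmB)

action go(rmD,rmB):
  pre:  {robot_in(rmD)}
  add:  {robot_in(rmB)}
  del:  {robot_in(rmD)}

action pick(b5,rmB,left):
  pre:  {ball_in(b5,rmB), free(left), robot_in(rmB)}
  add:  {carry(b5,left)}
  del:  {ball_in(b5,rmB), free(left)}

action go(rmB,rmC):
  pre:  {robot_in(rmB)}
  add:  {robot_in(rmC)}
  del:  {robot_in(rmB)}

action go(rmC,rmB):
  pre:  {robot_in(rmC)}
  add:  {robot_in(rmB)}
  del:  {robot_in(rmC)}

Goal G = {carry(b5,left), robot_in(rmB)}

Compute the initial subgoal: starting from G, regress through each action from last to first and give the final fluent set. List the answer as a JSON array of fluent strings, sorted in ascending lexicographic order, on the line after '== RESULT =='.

Work backward from the goal:
  through step 4 (go(rmC,rmB)): drop {robot_in(rmB)}, keep {carry(b5,left)}, require {robot_in(rmC)}
    → {carry(b5,left), robot_in(rmC)}
  through step 3 (go(rmB,rmC)): drop {robot_in(rmC)}, keep {carry(b5,left)}, require {robot_in(rmB)}
    → {carry(b5,left), robot_in(rmB)}
  through step 2 (pick(b5,rmB,left)): drop {carry(b5,left)}, keep {robot_in(rmB)}, require {ball_in(b5,rmB), free(left), robot_in(rmB)}
    → {ball_in(b5,rmB), free(left), robot_in(rmB)}
  through step 1 (go(rmD,rmB)): drop {robot_in(rmB)}, keep {ball_in(b5,rmB), free(left)}, require {robot_in(rmD)}
    → {ball_in(b5,rmB), free(left), robot_in(rmD)}

== RESULT ==
["ball_in(b5,rmB)", "free(left)", "robot_in(rmD)"]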